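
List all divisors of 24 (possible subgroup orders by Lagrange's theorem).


Lagrange's theorem: |H| divides |G|
|G| = 24
Divisors of 24: 1, 2, 3, 4, 6, 8, 12, 24

Possible subgroup orders: {1, 2, 3, 4, 6, 8, 12, 24}


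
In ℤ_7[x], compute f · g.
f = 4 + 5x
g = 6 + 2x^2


Expand and collect like terms; reduce coefficients mod 7:
x^0: 4·6 = 24 ≡ 3 (mod 7)
x^1: 4·0 + 5·6 = 30 ≡ 2 (mod 7)
x^2: 4·2 + 5·0 = 8 ≡ 1 (mod 7)
x^3: 5·2 = 10 ≡ 3 (mod 7)
Result: 3 + 2x + x^2 + 3x^3

f · g = 3 + 2x + x^2 + 3x^3


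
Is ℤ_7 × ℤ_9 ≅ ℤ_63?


Comparing ℤ_7 × ℤ_9 and ℤ_63:
gcd(7,9) = 1, so ℤ_7 × ℤ_9 ≅ ℤ_63 (CRT)

Yes, ℤ_7 × ℤ_9 ≅ ℤ_63


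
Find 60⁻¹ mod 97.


Use the extended Euclidean algorithm to write 1 = 60·s + 97·t; then s mod 97 is the inverse.
Euclidean algorithm:
  60 = 0·97 + 60
  97 = 1·60 + 37
  60 = 1·37 + 23
  37 = 1·23 + 14
  23 = 1·14 + 9
  14 = 1·9 + 5
  9 = 1·5 + 4
  5 = 1·4 + 1
  4 = 4·1 + 0
gcd(60,97) = 1
Back-substitution gives: 60·(-21) + 97·(13) = 1
So 60⁻¹ ≡ -21 ≡ 76 (mod 97)
Check: 60 × 76 = 4560 ≡ 1 (mod 97) ✓

60⁻¹ ≡ 76 (mod 97)


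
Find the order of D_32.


|D_n| = 2n (n rotations and n reflections)
|D_32| = 2×32 = 64

|D_32| = 64


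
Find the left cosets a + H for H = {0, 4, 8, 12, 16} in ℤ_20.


H = {0, 4, 8, 12, 16}, |H| = 5
Number of cosets = |G|/|H| = 20/5 = 4
0 + H = {0, 4, 8, 12, 16}
1 + H = {1, 5, 9, 13, 17}
2 + H = {2, 6, 10, 14, 18}
3 + H = {3, 7, 11, 15, 19}

Cosets: 0+H={0,4,8,12,16}; 1+H={1,5,9,13,17}; 2+H={2,6,10,14,18}; 3+H={3,7,11,15,19}


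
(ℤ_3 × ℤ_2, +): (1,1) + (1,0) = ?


Operation: componentwise addition mod (3, 2)
(1,1) + (1,0) = ((a₁+b₁) mod 3, (a₂+b₂) mod 2) with a = (1,1), b = (1,0)

(1,1) + (1,0) = (2,1)


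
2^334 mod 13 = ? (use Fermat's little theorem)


Fermat's little theorem: if p is prime and gcd(a,p)=1, then a^(p-1) ≡ 1 (mod p)
p = 13 is prime, gcd(2,13) = 1
Reduce exponent: 334 mod 12 = 10
So 2^334 ≡ 2^10 (mod 13)
2^10 mod 13 = 10

2^334 ≡ 10 (mod 13)


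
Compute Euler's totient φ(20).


φ(n) = count of k ∈ {1,...,n} with gcd(k,n)=1
Coprimes to 20: {1, 3, 7, 9, 11, 13, 17, 19}
Count: 8

φ(20) = 8


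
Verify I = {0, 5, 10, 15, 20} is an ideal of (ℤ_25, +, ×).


Check ideal conditions for I = {0, 5, 10, 15, 20} in ℤ_25:
(1) I is an additive subgroup? Yes
(2) For r ∈ ℤ_25 and a ∈ I: r·a ∈ I? Yes

Yes, I is an ideal of ℤ_25


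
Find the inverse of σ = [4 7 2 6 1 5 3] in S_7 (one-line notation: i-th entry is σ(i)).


To find σ⁻¹, swap domain and range:
σ(1) = 4 → σ⁻¹(4) = 1
σ(2) = 7 → σ⁻¹(7) = 2
σ(3) = 2 → σ⁻¹(2) = 3
σ(4) = 6 → σ⁻¹(6) = 4
σ(5) = 1 → σ⁻¹(1) = 5
σ(6) = 5 → σ⁻¹(5) = 6
σ(7) = 3 → σ⁻¹(3) = 7

σ⁻¹ = [5 3 7 1 6 4 2]


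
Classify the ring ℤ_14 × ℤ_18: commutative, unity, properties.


Direct product ring; commutative with unity (1,1); but (1,0)·(0,1) = (0,0) gives zero divisors, so not an integral domain
Commutative: Yes
Integral domain: No
Has unity: Yes

ℤ_14 × ℤ_18: Commutative=Yes, Unity=Yes


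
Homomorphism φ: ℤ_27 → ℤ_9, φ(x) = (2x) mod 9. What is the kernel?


Kernel = preimage of identity
ker(φ) = {x ∈ ℤ_27 : 2x ≡ 0 (mod 9)}. Since 9 | 27, φ is well-defined. The kernel is the cyclic subgroup ⟨9⟩ of ℤ_27 (order 3), i.e. {0, 9, 18}

ker(φ) = {0, 9, 18}


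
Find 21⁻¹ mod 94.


Use the extended Euclidean algorithm to write 1 = 21·s + 94·t; then s mod 94 is the inverse.
Euclidean algorithm:
  21 = 0·94 + 21
  94 = 4·21 + 10
  21 = 2·10 + 1
  10 = 10·1 + 0
gcd(21,94) = 1
Back-substitution gives: 21·(9) + 94·(-2) = 1
So 21⁻¹ ≡ 9 ≡ 9 (mod 94)
Check: 21 × 9 = 189 ≡ 1 (mod 94) ✓

21⁻¹ ≡ 9 (mod 94)


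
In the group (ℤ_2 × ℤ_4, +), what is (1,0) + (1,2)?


Operation: componentwise addition mod (2, 4)
(1,0) + (1,2) = ((a₁+b₁) mod 2, (a₂+b₂) mod 4) with a = (1,0), b = (1,2)

(1,0) + (1,2) = (0,2)


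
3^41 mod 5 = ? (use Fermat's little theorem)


Fermat's little theorem: if p is prime and gcd(a,p)=1, then a^(p-1) ≡ 1 (mod p)
p = 5 is prime, gcd(3,5) = 1
Reduce exponent: 41 mod 4 = 1
So 3^41 ≡ 3^1 (mod 5)
3^1 mod 5 = 3

3^41 ≡ 3 (mod 5)


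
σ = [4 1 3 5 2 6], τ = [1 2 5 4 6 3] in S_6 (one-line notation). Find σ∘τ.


σ∘τ: apply τ first, then σ
1 →τ 1 →σ 4
2 →τ 2 →σ 1
3 →τ 5 →σ 2
4 →τ 4 →σ 5
5 →τ 6 →σ 6
6 →τ 3 →σ 3

σ∘τ = [4 1 2 5 6 3]


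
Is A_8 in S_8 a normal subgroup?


H = A_8 in S_8
A_8 has index 2 in S_8, and every subgroup of index 2 is normal

Yes, normal subgroup


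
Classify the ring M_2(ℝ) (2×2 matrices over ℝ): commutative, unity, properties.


Matrix multiplication is non-commutative for n ≥ 2; the identity matrix I is the unity; singular matrices give zero divisors, so not an integral domain
Commutative: No
Integral domain: No
Has unity: Yes

M_2(ℝ) (2×2 matrices over ℝ): Commutative=No, Unity=Yes


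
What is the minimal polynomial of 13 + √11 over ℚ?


Let α = 13 + √11. Then α - 13 = √11, so (α - 13)² = 11, giving α² - 26α + 158 = 0. Degree 2 and α ∉ ℚ, so this is the minimal polynomial.

Minimal polynomial: x² - 26x + 158


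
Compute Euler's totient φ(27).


φ(n) = count of k ∈ {1,...,n} with gcd(k,n)=1
Coprimes to 27: {1, 2, 4, 5, 7, 8, 10, 11, 13, 14, 16, 17, 19, 20, 22, 23, 25, 26}
Count: 18

φ(27) = 18


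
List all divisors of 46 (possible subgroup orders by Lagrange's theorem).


Lagrange's theorem: |H| divides |G|
|G| = 46
Divisors of 46: 1, 2, 23, 46

Possible subgroup orders: {1, 2, 23, 46}


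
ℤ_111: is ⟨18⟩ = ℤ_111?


g generates ℤ_n iff gcd(g, n) = 1
gcd(18, 111) = 3
Since gcd = 3 ≠ 1, ⟨18⟩ has order 37 < 111, so 18 is not a generator.

No, 18 does not generate ℤ_111


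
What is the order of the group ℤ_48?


ℤ_n has n elements.

|ℤ_48| = 48


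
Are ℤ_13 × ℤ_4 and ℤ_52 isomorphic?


Comparing ℤ_13 × ℤ_4 and ℤ_52:
gcd(13,4) = 1, so ℤ_13 × ℤ_4 ≅ ℤ_52 (CRT)

Yes, ℤ_13 × ℤ_4 ≅ ℤ_52


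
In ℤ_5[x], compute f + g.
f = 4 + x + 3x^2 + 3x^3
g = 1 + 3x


Add coefficients mod 5:
x^0: 4 + 1 = 0 (mod 5)
x^1: 1 + 3 = 4 (mod 5)
x^2: 3 + 0 = 3 (mod 5)
x^3: 3 + 0 = 3 (mod 5)
Result: 4x + 3x^2 + 3x^3

f + g = 4x + 3x^2 + 3x^3


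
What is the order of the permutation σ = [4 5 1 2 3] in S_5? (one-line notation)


Cycle decomposition: (1 4 2 5 3)
Cycle lengths: 5
Order = lcm(5) = 5

ord(σ) = 5


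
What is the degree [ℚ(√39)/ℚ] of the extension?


√39 has minimal polynomial x² - 39 (irreducible over ℚ since 39 is squarefree)

[ℚ(√39)/ℚ] = 2


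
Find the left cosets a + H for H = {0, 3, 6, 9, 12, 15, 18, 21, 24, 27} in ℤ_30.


H = {0, 3, 6, 9, 12, 15, 18, 21, 24, 27}, |H| = 10
Number of cosets = |G|/|H| = 30/10 = 3
0 + H = {0, 3, 6, 9, 12, 15, 18, 21, 24, 27}
1 + H = {1, 4, 7, 10, 13, 16, 19, 22, 25, 28}
2 + H = {2, 5, 8, 11, 14, 17, 20, 23, 26, 29}

Cosets: 0+H={0,3,6,9,12,15,18,21,24,27}; 1+H={1,4,7,10,13,16,19,22,25,28}; 2+H={2,5,8,11,14,17,20,23,26,29}


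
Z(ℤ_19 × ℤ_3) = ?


Z(G) = {g ∈ G | gx = xg for all x ∈ G}
Direct product of abelian groups is abelian, so Z(G) = G

Z(ℤ_19 × ℤ_3) = ℤ_19 × ℤ_3


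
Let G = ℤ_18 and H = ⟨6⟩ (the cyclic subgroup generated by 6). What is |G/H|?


|⟨6⟩| = n / gcd(6, 18) = 18 / 6 = 3
H is normal (ℤ_18 is abelian).
|G/H| = |G| / |H| = 18 / 3 = 6

|G/H| = 6


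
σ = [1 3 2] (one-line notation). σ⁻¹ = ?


To find σ⁻¹, swap domain and range:
σ(1) = 1 → σ⁻¹(1) = 1
σ(2) = 3 → σ⁻¹(3) = 2
σ(3) = 2 → σ⁻¹(2) = 3

σ⁻¹ = [1 3 2]


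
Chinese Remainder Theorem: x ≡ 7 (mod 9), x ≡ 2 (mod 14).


m₁ = 9, m₂ = 14, gcd = 1, so CRT applies. M = m₁·m₂ = 126
Let M₁ = M/m₁ = 14, M₂ = M/m₂ = 9
Find y₁ ≡ M₁⁻¹ (mod m₁): 14⁻¹ ≡ 2 (mod 9)
Find y₂ ≡ M₂⁻¹ (mod m₂): 9⁻¹ ≡ 11 (mod 14)
x = a₁·M₁·y₁ + a₂·M₂·y₂ = 7·14·2 + 2·9·11 = 394
Reduce mod 126: x ≡ 16
Check: 16 mod 9 = 7 ✓, 16 mod 14 = 2 ✓

x ≡ 16 (mod 126)


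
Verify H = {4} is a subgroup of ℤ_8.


Subgroup test for H = {4} in (ℤ_8, +):
(1) 0 ∈ H? No
(2) Closure: for all a,b ∈ H, (a+b) mod 8 ∈ H? No  [counterexample: 4 + 4 = 0 ∉ H]
(3) Inverses: for all a ∈ H, -a mod 8 ∈ H? Yes

No, H is not a subgroup of ℤ_8


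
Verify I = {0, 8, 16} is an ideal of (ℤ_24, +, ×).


Check ideal conditions for I = {0, 8, 16} in ℤ_24:
(1) I is an additive subgroup? Yes
(2) For r ∈ ℤ_24 and a ∈ I: r·a ∈ I? Yes

Yes, I is an ideal of ℤ_24


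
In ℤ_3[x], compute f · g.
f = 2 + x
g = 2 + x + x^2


Expand and collect like terms; reduce coefficients mod 3:
x^0: 2·2 = 4 ≡ 1 (mod 3)
x^1: 2·1 + 1·2 = 4 ≡ 1 (mod 3)
x^2: 2·1 + 1·1 = 3 ≡ 0 (mod 3)
x^3: 1·1 = 1 ≡ 1 (mod 3)
Result: 1 + x + x^3

f · g = 1 + x + x^3


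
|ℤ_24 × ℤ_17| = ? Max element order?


|ℤ_24 × ℤ_17| = 24 × 17 = 408
Max element order = lcm(24,17) = 408
Cyclic? Yes (gcd=1)

|ℤ_24×ℤ_17| = 408, max element order = 408


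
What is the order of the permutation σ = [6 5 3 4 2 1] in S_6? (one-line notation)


Cycle decomposition: (1 6) (2 5)
Cycle lengths: 2, 2
Order = lcm(2, 2) = 2

ord(σ) = 2


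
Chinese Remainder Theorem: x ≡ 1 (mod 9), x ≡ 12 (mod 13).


m₁ = 9, m₂ = 13, gcd = 1, so CRT applies. M = m₁·m₂ = 117
Let M₁ = M/m₁ = 13, M₂ = M/m₂ = 9
Find y₁ ≡ M₁⁻¹ (mod m₁): 13⁻¹ ≡ 7 (mod 9)
Find y₂ ≡ M₂⁻¹ (mod m₂): 9⁻¹ ≡ 3 (mod 13)
x = a₁·M₁·y₁ + a₂·M₂·y₂ = 1·13·7 + 12·9·3 = 415
Reduce mod 117: x ≡ 64
Check: 64 mod 9 = 1 ✓, 64 mod 13 = 12 ✓

x ≡ 64 (mod 117)


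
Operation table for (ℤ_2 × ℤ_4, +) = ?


Elements: {(0,0), (0,1), (0,2), (0,3), (1,0), (1,1), (1,2), (1,3)}
Operation: componentwise addition mod (2, 4)
Entry (a, b) = ((a₁+b₁) mod 2, (a₂+b₂) mod 4)

Cayley table:
      | (0,0) | (0,1) | (0,2) | (0,3) | (1,0) | (1,1) | (1,2) | (1,3)
(0,0) | (0,0) | (0,1) | (0,2) | (0,3) | (1,0) | (1,1) | (1,2) | (1,3)
(0,1) | (0,1) | (0,2) | (0,3) | (0,0) | (1,1) | (1,2) | (1,3) | (1,0)
(0,2) | (0,2) | (0,3) | (0,0) | (0,1) | (1,2) | (1,3) | (1,0) | (1,1)
(0,3) | (0,3) | (0,0) | (0,1) | (0,2) | (1,3) | (1,0) | (1,1) | (1,2)
(1,0) | (1,0) | (1,1) | (1,2) | (1,3) | (0,0) | (0,1) | (0,2) | (0,3)
(1,1) | (1,1) | (1,2) | (1,3) | (1,0) | (0,1) | (0,2) | (0,3) | (0,0)
(1,2) | (1,2) | (1,3) | (1,0) | (1,1) | (0,2) | (0,3) | (0,0) | (0,1)
(1,3) | (1,3) | (1,0) | (1,1) | (1,2) | (0,3) | (0,0) | (0,1) | (0,2)


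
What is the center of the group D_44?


Z(G) = {g ∈ G | gx = xg for all x ∈ G}
For even n, Z(D_n) = {e, r^(n/2)}: the 180° rotation r^22 commutes with every reflection and rotation

Z(D_44) = {e, r^22}


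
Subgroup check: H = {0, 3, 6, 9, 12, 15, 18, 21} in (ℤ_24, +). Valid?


Subgroup test for H = {0, 3, 6, 9, 12, 15, 18, 21} in (ℤ_24, +):
(1) 0 ∈ H? Yes
(2) Closure: for all a,b ∈ H, (a+b) mod 24 ∈ H? Yes
(3) Inverses: for all a ∈ H, -a mod 24 ∈ H? Yes

Yes, H is a subgroup of ℤ_24


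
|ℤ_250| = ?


ℤ_n has n elements.

|ℤ_250| = 250


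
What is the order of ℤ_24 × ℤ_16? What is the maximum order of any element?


|ℤ_24 × ℤ_16| = 24 × 16 = 384
Max element order = lcm(24,16) = 48
Cyclic? No (gcd=8)

|ℤ_24×ℤ_16| = 384, max element order = 48


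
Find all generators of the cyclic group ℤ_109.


g generates ℤ_n iff gcd(g,n) = 1
Prime factors of 109: 109
Generators are g ∈ {1,...,108} not divisible by any of these primes.
Generators: {1, 2, 3, 4, 5, 6, 7, 8, 9, 10, 11, 12, 13, 14, 15, 16, 17, 18, 19, 20, 21, 22, 23, 24, 25, 26, 27, 28, 29, 30, 31, 32, 33, 34, 35, 36, 37, 38, 39, 40, 41, 42, 43, 44, 45, 46, 47, 48, 49, 50, 51, 52, 53, 54, 55, 56, 57, 58, 59, 60, 61, 62, 63, 64, 65, 66, 67, 68, 69, 70, 71, 72, 73, 74, 75, 76, 77, 78, 79, 80, 81, 82, 83, 84, 85, 86, 87, 88, 89, 90, 91, 92, 93, 94, 95, 96, 97, 98, 99, 100, 101, 102, 103, 104, 105, 106, 107, 108}
Number of generators = φ(109) = 108

Generators of ℤ_109 = {1, 2, 3, 4, 5, 6, 7, 8, 9, 10, 11, 12, 13, 14, 15, 16, 17, 18, 19, 20, 21, 22, 23, 24, 25, 26, 27, 28, 29, 30, 31, 32, 33, 34, 35, 36, 37, 38, 39, 40, 41, 42, 43, 44, 45, 46, 47, 48, 49, 50, 51, 52, 53, 54, 55, 56, 57, 58, 59, 60, 61, 62, 63, 64, 65, 66, 67, 68, 69, 70, 71, 72, 73, 74, 75, 76, 77, 78, 79, 80, 81, 82, 83, 84, 85, 86, 87, 88, 89, 90, 91, 92, 93, 94, 95, 96, 97, 98, 99, 100, 101, 102, 103, 104, 105, 106, 107, 108}


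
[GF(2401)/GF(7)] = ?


GF(2401) = GF(7^4), so the extension degree is 4

[GF(2401)/GF(7)] = 4


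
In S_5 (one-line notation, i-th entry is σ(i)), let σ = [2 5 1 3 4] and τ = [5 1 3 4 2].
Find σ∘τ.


σ∘τ: apply τ first, then σ
1 →τ 5 →σ 4
2 →τ 1 →σ 2
3 →τ 3 →σ 1
4 →τ 4 →σ 3
5 →τ 2 →σ 5

σ∘τ = [4 2 1 3 5]


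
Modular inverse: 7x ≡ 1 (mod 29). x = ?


Use the extended Euclidean algorithm to write 1 = 7·s + 29·t; then s mod 29 is the inverse.
Euclidean algorithm:
  7 = 0·29 + 7
  29 = 4·7 + 1
  7 = 7·1 + 0
gcd(7,29) = 1
Back-substitution gives: 7·(-4) + 29·(1) = 1
So 7⁻¹ ≡ -4 ≡ 25 (mod 29)
Check: 7 × 25 = 175 ≡ 1 (mod 29) ✓

7⁻¹ ≡ 25 (mod 29)


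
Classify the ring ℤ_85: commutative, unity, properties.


ℤ_85 is a commutative ring with unity 1; 85 = 5×17 is composite, so 5·17 ≡ 0 gives zero divisors (not an integral domain)
Commutative: Yes
Integral domain: No
Has unity: Yes

ℤ_85: Commutative=Yes, Unity=Yes


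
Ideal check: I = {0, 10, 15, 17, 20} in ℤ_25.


Check ideal conditions for I = {0, 10, 15, 17, 20} in ℤ_25:
(1) I is an additive subgroup? No
(2) For r ∈ ℤ_25 and a ∈ I: r·a ∈ I? No  [counterexample: r=2, a=15, r·a mod 25 = 5 ∉ I]

No, I is not an ideal of ℤ_25


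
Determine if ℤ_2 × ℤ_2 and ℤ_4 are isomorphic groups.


Comparing ℤ_2 × ℤ_2 and ℤ_4:
gcd(2,2) = 2 ≠ 1. Max element order in ℤ_2×ℤ_2 is lcm(2,2) = 2 < 4, so it has no element of order 4

No, ℤ_2 × ℤ_2 ≇ ℤ_4


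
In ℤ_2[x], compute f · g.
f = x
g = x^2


Expand and collect like terms; reduce coefficients mod 2:
x^0: 0·0 = 0 ≡ 0 (mod 2)
x^1: 0·0 + 1·0 = 0 ≡ 0 (mod 2)
x^2: 0·1 + 1·0 = 0 ≡ 0 (mod 2)
x^3: 1·1 = 1 ≡ 1 (mod 2)
Result: x^3

f · g = x^3


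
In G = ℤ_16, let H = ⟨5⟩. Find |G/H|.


|⟨5⟩| = n / gcd(5, 16) = 16 / 1 = 16
H is normal (ℤ_16 is abelian).
|G/H| = |G| / |H| = 16 / 16 = 1

|G/H| = 1


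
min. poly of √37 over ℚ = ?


√37 satisfies x² - 37 = 0, irreducible over ℚ since 37 is squarefree

Minimal polynomial: x² - 37


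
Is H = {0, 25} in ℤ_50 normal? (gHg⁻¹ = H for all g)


H = {0, 25} in ℤ_50
ℤ_50 is abelian; every subgroup of an abelian group is normal

Yes, normal subgroup


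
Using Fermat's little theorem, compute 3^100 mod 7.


Fermat's little theorem: if p is prime and gcd(a,p)=1, then a^(p-1) ≡ 1 (mod p)
p = 7 is prime, gcd(3,7) = 1
Reduce exponent: 100 mod 6 = 4
So 3^100 ≡ 3^4 (mod 7)
3^4 mod 7 = 4

3^100 ≡ 4 (mod 7)


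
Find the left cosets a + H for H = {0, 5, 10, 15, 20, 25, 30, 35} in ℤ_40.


H = {0, 5, 10, 15, 20, 25, 30, 35}, |H| = 8
Number of cosets = |G|/|H| = 40/8 = 5
0 + H = {0, 5, 10, 15, 20, 25, 30, 35}
1 + H = {1, 6, 11, 16, 21, 26, 31, 36}
2 + H = {2, 7, 12, 17, 22, 27, 32, 37}
3 + H = {3, 8, 13, 18, 23, 28, 33, 38}
4 + H = {4, 9, 14, 19, 24, 29, 34, 39}

Cosets: 0+H={0,5,10,15,20,25,30,35}; 1+H={1,6,11,16,21,26,31,36}; 2+H={2,7,12,17,22,27,32,37}; 3+H={3,8,13,18,23,28,33,38}; 4+H={4,9,14,19,24,29,34,39}


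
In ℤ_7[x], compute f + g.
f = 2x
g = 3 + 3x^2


Add coefficients mod 7:
x^0: 0 + 3 = 3 (mod 7)
x^1: 2 + 0 = 2 (mod 7)
x^2: 0 + 3 = 3 (mod 7)
Result: 3 + 2x + 3x^2

f + g = 3 + 2x + 3x^2


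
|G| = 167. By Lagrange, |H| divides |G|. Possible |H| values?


Lagrange's theorem: |H| divides |G|
|G| = 167
Divisors of 167: 1, 167

Possible subgroup orders: {1, 167}


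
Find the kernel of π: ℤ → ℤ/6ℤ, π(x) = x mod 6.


Kernel = preimage of identity
ker(π) = multiples of 6 = 6ℤ

ker(π) = 6ℤ


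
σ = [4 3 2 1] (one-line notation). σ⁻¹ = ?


To find σ⁻¹, swap domain and range:
σ(1) = 4 → σ⁻¹(4) = 1
σ(2) = 3 → σ⁻¹(3) = 2
σ(3) = 2 → σ⁻¹(2) = 3
σ(4) = 1 → σ⁻¹(1) = 4

σ⁻¹ = [4 3 2 1]


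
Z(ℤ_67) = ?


Z(G) = {g ∈ G | gx = xg for all x ∈ G}
ℤ_67 is abelian, so Z(G) = G

Z(ℤ_67) = ℤ_67


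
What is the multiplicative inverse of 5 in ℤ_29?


Use the extended Euclidean algorithm to write 1 = 5·s + 29·t; then s mod 29 is the inverse.
Euclidean algorithm:
  5 = 0·29 + 5
  29 = 5·5 + 4
  5 = 1·4 + 1
  4 = 4·1 + 0
gcd(5,29) = 1
Back-substitution gives: 5·(6) + 29·(-1) = 1
So 5⁻¹ ≡ 6 ≡ 6 (mod 29)
Check: 5 × 6 = 30 ≡ 1 (mod 29) ✓

5⁻¹ ≡ 6 (mod 29)


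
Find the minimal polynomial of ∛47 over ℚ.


∛47 satisfies x³ - 47 = 0, irreducible over ℚ (no rational root; 47 is not a perfect cube)

Minimal polynomial: x³ - 47


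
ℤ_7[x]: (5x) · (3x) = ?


Expand and collect like terms; reduce coefficients mod 7:
x^0: 0·0 = 0 ≡ 0 (mod 7)
x^1: 0·3 + 5·0 = 0 ≡ 0 (mod 7)
x^2: 5·3 = 15 ≡ 1 (mod 7)
Result: x^2

f · g = x^2


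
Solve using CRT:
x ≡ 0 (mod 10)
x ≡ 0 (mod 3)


m₁ = 10, m₂ = 3, gcd = 1, so CRT applies. M = m₁·m₂ = 30
Let M₁ = M/m₁ = 3, M₂ = M/m₂ = 10
Find y₁ ≡ M₁⁻¹ (mod m₁): 3⁻¹ ≡ 7 (mod 10)
Find y₂ ≡ M₂⁻¹ (mod m₂): 10⁻¹ ≡ 1 (mod 3)
x = a₁·M₁·y₁ + a₂·M₂·y₂ = 0·3·7 + 0·10·1 = 0
Reduce mod 30: x ≡ 0
Check: 0 mod 10 = 0 ✓, 0 mod 3 = 0 ✓

x ≡ 0 (mod 30)


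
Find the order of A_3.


|A_n| = n!/2 (even permutations)
|A_3| = 3!/2 = 6/2 = 3

|A_3| = 3


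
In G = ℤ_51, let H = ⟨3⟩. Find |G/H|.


|⟨3⟩| = n / gcd(3, 51) = 51 / 3 = 17
H is normal (ℤ_51 is abelian).
|G/H| = |G| / |H| = 51 / 17 = 3

|G/H| = 3


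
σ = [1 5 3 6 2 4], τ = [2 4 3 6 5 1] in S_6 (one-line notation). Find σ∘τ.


σ∘τ: apply τ first, then σ
1 →τ 2 →σ 5
2 →τ 4 →σ 6
3 →τ 3 →σ 3
4 →τ 6 →σ 4
5 →τ 5 →σ 2
6 →τ 1 →σ 1

σ∘τ = [5 6 3 4 2 1]


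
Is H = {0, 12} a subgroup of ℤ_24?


Subgroup test for H = {0, 12} in (ℤ_24, +):
(1) 0 ∈ H? Yes
(2) Closure: for all a,b ∈ H, (a+b) mod 24 ∈ H? Yes
(3) Inverses: for all a ∈ H, -a mod 24 ∈ H? Yes

Yes, H is a subgroup of ℤ_24


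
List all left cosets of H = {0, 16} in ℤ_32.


H = {0, 16}, |H| = 2
Number of cosets = |G|/|H| = 32/2 = 16
0 + H = {0, 16}
1 + H = {1, 17}
2 + H = {2, 18}
3 + H = {3, 19}
4 + H = {4, 20}
5 + H = {5, 21}
6 + H = {6, 22}
7 + H = {7, 23}
8 + H = {8, 24}
9 + H = {9, 25}
10 + H = {10, 26}
11 + H = {11, 27}
12 + H = {12, 28}
13 + H = {13, 29}
14 + H = {14, 30}
15 + H = {15, 31}

Cosets: 0+H={0,16}; 1+H={1,17}; 2+H={2,18}; 3+H={3,19}; 4+H={4,20}; 5+H={5,21}; 6+H={6,22}; 7+H={7,23}; 8+H={8,24}; 9+H={9,25}; 10+H={10,26}; 11+H={11,27}; 12+H={12,28}; 13+H={13,29}; 14+H={14,30}; 15+H={15,31}


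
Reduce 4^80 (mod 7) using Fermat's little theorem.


Fermat's little theorem: if p is prime and gcd(a,p)=1, then a^(p-1) ≡ 1 (mod p)
p = 7 is prime, gcd(4,7) = 1
Reduce exponent: 80 mod 6 = 2
So 4^80 ≡ 4^2 (mod 7)
4^2 mod 7 = 2

4^80 ≡ 2 (mod 7)


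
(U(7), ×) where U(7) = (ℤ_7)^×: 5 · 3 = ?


Operation: multiplication mod 7
5 · 3 = (a × b) mod 7 with a = 5, b = 3

5 · 3 = 1


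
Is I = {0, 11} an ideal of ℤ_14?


Check ideal conditions for I = {0, 11} in ℤ_14:
(1) I is an additive subgroup? No
(2) For r ∈ ℤ_14 and a ∈ I: r·a ∈ I? No  [counterexample: r=2, a=11, r·a mod 14 = 8 ∉ I]

No, I is not an ideal of ℤ_14


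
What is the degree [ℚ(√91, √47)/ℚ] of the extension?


[ℚ(√91,√47):ℚ] = [ℚ(√91,√47):ℚ(√91)]·[ℚ(√91):ℚ] = 2·2 = 4

[ℚ(√91, √47)/ℚ] = 4


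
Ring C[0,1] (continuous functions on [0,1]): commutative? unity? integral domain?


pointwise +,× is commutative with unity (constant 1); but bump functions with disjoint support multiply to 0 — zero divisors, so not an integral domain
Commutative: Yes
Integral domain: No
Has unity: Yes

C[0,1] (continuous functions on [0,1]): Commutative=Yes, Unity=Yes


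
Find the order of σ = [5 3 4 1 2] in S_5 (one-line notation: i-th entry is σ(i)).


Cycle decomposition: (1 5 2 3 4)
Cycle lengths: 5
Order = lcm(5) = 5

ord(σ) = 5


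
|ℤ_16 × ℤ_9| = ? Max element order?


|ℤ_16 × ℤ_9| = 16 × 9 = 144
Max element order = lcm(16,9) = 144
Cyclic? Yes (gcd=1)

|ℤ_16×ℤ_9| = 144, max element order = 144


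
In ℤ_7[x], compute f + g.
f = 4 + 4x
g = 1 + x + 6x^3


Add coefficients mod 7:
x^0: 4 + 1 = 5 (mod 7)
x^1: 4 + 1 = 5 (mod 7)
x^2: 0 + 0 = 0 (mod 7)
x^3: 0 + 6 = 6 (mod 7)
Result: 5 + 5x + 6x^3

f + g = 5 + 5x + 6x^3


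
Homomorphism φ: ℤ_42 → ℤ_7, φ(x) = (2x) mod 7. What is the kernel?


Kernel = preimage of identity
ker(φ) = {x ∈ ℤ_42 : 2x ≡ 0 (mod 7)}. Since 7 | 42, φ is well-defined. The kernel is the cyclic subgroup ⟨7⟩ of ℤ_42 (order 6), i.e. {0, 7, 14, 21, 28, 35}

ker(φ) = {0, 7, 14, 21, 28, 35}


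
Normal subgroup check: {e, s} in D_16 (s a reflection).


H = {e, s} in D_16 (s a reflection)
r·s·r⁻¹ = sr⁻² ≠ s for n ≥ 3, so {e, s} is not closed under conjugation

No, not a normal subgroup


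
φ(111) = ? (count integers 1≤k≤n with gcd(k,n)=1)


Factor n: 111 = 3 × 37
φ(n) = n · ∏(1 - 1/p) over distinct primes p | n
φ(111) = 111 · (1 - 1/3) · (1 - 1/37) = 72

φ(111) = 72


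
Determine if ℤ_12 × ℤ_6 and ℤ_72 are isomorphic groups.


Comparing ℤ_12 × ℤ_6 and ℤ_72:
gcd(12,6) = 6 ≠ 1. Max element order in ℤ_12×ℤ_6 is lcm(12,6) = 12 < 72, so it has no element of order 72

No, ℤ_12 × ℤ_6 ≇ ℤ_72


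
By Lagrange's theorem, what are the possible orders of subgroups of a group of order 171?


Lagrange's theorem: |H| divides |G|
|G| = 171
Divisors of 171: 1, 3, 9, 19, 57, 171

Possible subgroup orders: {1, 3, 9, 19, 57, 171}


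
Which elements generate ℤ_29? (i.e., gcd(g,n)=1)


g generates ℤ_n iff gcd(g,n) = 1
Prime factors of 29: 29
Generators are g ∈ {1,...,28} not divisible by any of these primes.
Generators: {1, 2, 3, 4, 5, 6, 7, 8, 9, 10, 11, 12, 13, 14, 15, 16, 17, 18, 19, 20, 21, 22, 23, 24, 25, 26, 27, 28}
Number of generators = φ(29) = 28

Generators of ℤ_29 = {1, 2, 3, 4, 5, 6, 7, 8, 9, 10, 11, 12, 13, 14, 15, 16, 17, 18, 19, 20, 21, 22, 23, 24, 25, 26, 27, 28}


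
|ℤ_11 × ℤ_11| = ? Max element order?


|ℤ_11 × ℤ_11| = 11 × 11 = 121
Max element order = lcm(11,11) = 11
Cyclic? No (gcd=11)

|ℤ_11×ℤ_11| = 121, max element order = 11


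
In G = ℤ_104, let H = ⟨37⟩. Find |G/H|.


|⟨37⟩| = n / gcd(37, 104) = 104 / 1 = 104
H is normal (ℤ_104 is abelian).
|G/H| = |G| / |H| = 104 / 104 = 1

|G/H| = 1


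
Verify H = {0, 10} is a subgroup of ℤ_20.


Subgroup test for H = {0, 10} in (ℤ_20, +):
(1) 0 ∈ H? Yes
(2) Closure: for all a,b ∈ H, (a+b) mod 20 ∈ H? Yes
(3) Inverses: for all a ∈ H, -a mod 20 ∈ H? Yes

Yes, H is a subgroup of ℤ_20


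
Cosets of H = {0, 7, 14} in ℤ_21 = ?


H = {0, 7, 14}, |H| = 3
Number of cosets = |G|/|H| = 21/3 = 7
0 + H = {0, 7, 14}
1 + H = {1, 8, 15}
2 + H = {2, 9, 16}
3 + H = {3, 10, 17}
4 + H = {4, 11, 18}
5 + H = {5, 12, 19}
6 + H = {6, 13, 20}

Cosets: 0+H={0,7,14}; 1+H={1,8,15}; 2+H={2,9,16}; 3+H={3,10,17}; 4+H={4,11,18}; 5+H={5,12,19}; 6+H={6,13,20}


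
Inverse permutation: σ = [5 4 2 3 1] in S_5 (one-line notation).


To find σ⁻¹, swap domain and range:
σ(1) = 5 → σ⁻¹(5) = 1
σ(2) = 4 → σ⁻¹(4) = 2
σ(3) = 2 → σ⁻¹(2) = 3
σ(4) = 3 → σ⁻¹(3) = 4
σ(5) = 1 → σ⁻¹(1) = 5

σ⁻¹ = [5 3 4 2 1]


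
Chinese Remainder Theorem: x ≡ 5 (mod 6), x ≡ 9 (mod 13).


m₁ = 6, m₂ = 13, gcd = 1, so CRT applies. M = m₁·m₂ = 78
Let M₁ = M/m₁ = 13, M₂ = M/m₂ = 6
Find y₁ ≡ M₁⁻¹ (mod m₁): 13⁻¹ ≡ 1 (mod 6)
Find y₂ ≡ M₂⁻¹ (mod m₂): 6⁻¹ ≡ 11 (mod 13)
x = a₁·M₁·y₁ + a₂·M₂·y₂ = 5·13·1 + 9·6·11 = 659
Reduce mod 78: x ≡ 35
Check: 35 mod 6 = 5 ✓, 35 mod 13 = 9 ✓

x ≡ 35 (mod 78)


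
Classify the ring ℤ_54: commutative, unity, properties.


ℤ_54 is a commutative ring with unity 1; 54 = 2×27 is composite, so 2·27 ≡ 0 gives zero divisors (not an integral domain)
Commutative: Yes
Integral domain: No
Has unity: Yes

ℤ_54: Commutative=Yes, Unity=Yes


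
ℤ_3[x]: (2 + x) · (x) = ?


Expand and collect like terms; reduce coefficients mod 3:
x^0: 2·0 = 0 ≡ 0 (mod 3)
x^1: 2·1 + 1·0 = 2 ≡ 2 (mod 3)
x^2: 1·1 = 1 ≡ 1 (mod 3)
Result: 2x + x^2

f · g = 2x + x^2


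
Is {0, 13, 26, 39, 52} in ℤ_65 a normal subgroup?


H = {0, 13, 26, 39, 52} in ℤ_65
ℤ_65 is abelian; every subgroup of an abelian group is normal

Yes, normal subgroup


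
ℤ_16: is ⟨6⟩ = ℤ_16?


g generates ℤ_n iff gcd(g, n) = 1
gcd(6, 16) = 2
Since gcd = 2 ≠ 1, ⟨6⟩ has order 8 < 16, so 6 is not a generator.

No, 6 does not generate ℤ_16


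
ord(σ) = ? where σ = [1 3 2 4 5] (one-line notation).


Cycle decomposition: (2 3)
Cycle lengths: 2
Order = lcm(2) = 2

ord(σ) = 2


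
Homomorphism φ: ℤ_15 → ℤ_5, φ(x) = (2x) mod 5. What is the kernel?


Kernel = preimage of identity
ker(φ) = {x ∈ ℤ_15 : 2x ≡ 0 (mod 5)}. Since 5 | 15, φ is well-defined. The kernel is the cyclic subgroup ⟨5⟩ of ℤ_15 (order 3), i.e. {0, 5, 10}

ker(φ) = {0, 5, 10}


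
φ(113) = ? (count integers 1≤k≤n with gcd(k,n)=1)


Factor n: 113 = 113
φ(n) = n · ∏(1 - 1/p) over distinct primes p | n
φ(113) = 113 · (1 - 1/113) = 112

φ(113) = 112


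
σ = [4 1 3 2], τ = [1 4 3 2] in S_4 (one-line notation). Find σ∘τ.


σ∘τ: apply τ first, then σ
1 →τ 1 →σ 4
2 →τ 4 →σ 2
3 →τ 3 →σ 3
4 →τ 2 →σ 1

σ∘τ = [4 2 3 1]


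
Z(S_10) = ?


Z(G) = {g ∈ G | gx = xg for all x ∈ G}
S_n is non-abelian for n ≥ 3; Z(S_10) is trivial

Z(S_10) = {e}


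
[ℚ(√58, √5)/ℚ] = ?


[ℚ(√58,√5):ℚ] = [ℚ(√58,√5):ℚ(√58)]·[ℚ(√58):ℚ] = 2·2 = 4

[ℚ(√58, √5)/ℚ] = 4


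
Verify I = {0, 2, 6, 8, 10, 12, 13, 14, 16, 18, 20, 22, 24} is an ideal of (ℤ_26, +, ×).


Check ideal conditions for I = {0, 2, 6, 8, 10, 12, 13, 14, 16, 18, 20, 22, 24} in ℤ_26:
(1) I is an additive subgroup? No
(2) For r ∈ ℤ_26 and a ∈ I: r·a ∈ I? No  [counterexample: r=2, a=2, r·a mod 26 = 4 ∉ I]

No, I is not an ideal of ℤ_26


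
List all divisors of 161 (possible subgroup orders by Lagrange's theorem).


Lagrange's theorem: |H| divides |G|
|G| = 161
Divisors of 161: 1, 7, 23, 161

Possible subgroup orders: {1, 7, 23, 161}


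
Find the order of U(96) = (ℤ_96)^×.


U(n) is the group of units mod n; |U(n)| = φ(n)
|U(96)| = φ(96) = 32

|U(96) = (ℤ_96)^×| = 32


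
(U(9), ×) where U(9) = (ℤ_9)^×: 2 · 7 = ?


Operation: multiplication mod 9
2 · 7 = (a × b) mod 9 with a = 2, b = 7

2 · 7 = 5


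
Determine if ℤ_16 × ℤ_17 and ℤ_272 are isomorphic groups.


Comparing ℤ_16 × ℤ_17 and ℤ_272:
gcd(16,17) = 1, so ℤ_16 × ℤ_17 ≅ ℤ_272 (CRT)

Yes, ℤ_16 × ℤ_17 ≅ ℤ_272


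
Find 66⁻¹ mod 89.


Use the extended Euclidean algorithm to write 1 = 66·s + 89·t; then s mod 89 is the inverse.
Euclidean algorithm:
  66 = 0·89 + 66
  89 = 1·66 + 23
  66 = 2·23 + 20
  23 = 1·20 + 3
  20 = 6·3 + 2
  3 = 1·2 + 1
  2 = 2·1 + 0
gcd(66,89) = 1
Back-substitution gives: 66·(-31) + 89·(23) = 1
So 66⁻¹ ≡ -31 ≡ 58 (mod 89)
Check: 66 × 58 = 3828 ≡ 1 (mod 89) ✓

66⁻¹ ≡ 58 (mod 89)


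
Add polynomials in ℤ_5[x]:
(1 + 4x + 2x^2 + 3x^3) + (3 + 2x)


Add coefficients mod 5:
x^0: 1 + 3 = 4 (mod 5)
x^1: 4 + 2 = 1 (mod 5)
x^2: 2 + 0 = 2 (mod 5)
x^3: 3 + 0 = 3 (mod 5)
Result: 4 + x + 2x^2 + 3x^3

f + g = 4 + x + 2x^2 + 3x^3


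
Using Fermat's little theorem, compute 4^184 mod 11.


Fermat's little theorem: if p is prime and gcd(a,p)=1, then a^(p-1) ≡ 1 (mod p)
p = 11 is prime, gcd(4,11) = 1
Reduce exponent: 184 mod 10 = 4
So 4^184 ≡ 4^4 (mod 11)
4^4 mod 11 = 3

4^184 ≡ 3 (mod 11)


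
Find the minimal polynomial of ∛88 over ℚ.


∛88 satisfies x³ - 88 = 0, irreducible over ℚ (no rational root; 88 is not a perfect cube)

Minimal polynomial: x³ - 88


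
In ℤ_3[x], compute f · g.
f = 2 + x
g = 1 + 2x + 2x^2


Expand and collect like terms; reduce coefficients mod 3:
x^0: 2·1 = 2 ≡ 2 (mod 3)
x^1: 2·2 + 1·1 = 5 ≡ 2 (mod 3)
x^2: 2·2 + 1·2 = 6 ≡ 0 (mod 3)
x^3: 1·2 = 2 ≡ 2 (mod 3)
Result: 2 + 2x + 2x^3

f · g = 2 + 2x + 2x^3


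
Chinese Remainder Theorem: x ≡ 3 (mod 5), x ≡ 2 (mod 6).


m₁ = 5, m₂ = 6, gcd = 1, so CRT applies. M = m₁·m₂ = 30
Let M₁ = M/m₁ = 6, M₂ = M/m₂ = 5
Find y₁ ≡ M₁⁻¹ (mod m₁): 6⁻¹ ≡ 1 (mod 5)
Find y₂ ≡ M₂⁻¹ (mod m₂): 5⁻¹ ≡ 5 (mod 6)
x = a₁·M₁·y₁ + a₂·M₂·y₂ = 3·6·1 + 2·5·5 = 68
Reduce mod 30: x ≡ 8
Check: 8 mod 5 = 3 ✓, 8 mod 6 = 2 ✓

x ≡ 8 (mod 30)


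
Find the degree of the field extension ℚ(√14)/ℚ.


√14 has minimal polynomial x² - 14 (irreducible over ℚ since 14 is squarefree)

[ℚ(√14)/ℚ] = 2


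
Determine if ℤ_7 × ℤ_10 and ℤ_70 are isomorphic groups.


Comparing ℤ_7 × ℤ_10 and ℤ_70:
gcd(7,10) = 1, so ℤ_7 × ℤ_10 ≅ ℤ_70 (CRT)

Yes, ℤ_7 × ℤ_10 ≅ ℤ_70


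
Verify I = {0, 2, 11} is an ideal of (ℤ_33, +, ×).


Check ideal conditions for I = {0, 2, 11} in ℤ_33:
(1) I is an additive subgroup? No
(2) For r ∈ ℤ_33 and a ∈ I: r·a ∈ I? No  [counterexample: r=2, a=2, r·a mod 33 = 4 ∉ I]

No, I is not an ideal of ℤ_33


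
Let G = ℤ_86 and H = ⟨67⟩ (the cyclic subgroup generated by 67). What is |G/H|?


|⟨67⟩| = n / gcd(67, 86) = 86 / 1 = 86
H is normal (ℤ_86 is abelian).
|G/H| = |G| / |H| = 86 / 86 = 1

|G/H| = 1


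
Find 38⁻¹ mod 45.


Use the extended Euclidean algorithm to write 1 = 38·s + 45·t; then s mod 45 is the inverse.
Euclidean algorithm:
  38 = 0·45 + 38
  45 = 1·38 + 7
  38 = 5·7 + 3
  7 = 2·3 + 1
  3 = 3·1 + 0
gcd(38,45) = 1
Back-substitution gives: 38·(-13) + 45·(11) = 1
So 38⁻¹ ≡ -13 ≡ 32 (mod 45)
Check: 38 × 32 = 1216 ≡ 1 (mod 45) ✓

38⁻¹ ≡ 32 (mod 45)


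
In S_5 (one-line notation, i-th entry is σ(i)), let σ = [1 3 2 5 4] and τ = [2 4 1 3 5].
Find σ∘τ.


σ∘τ: apply τ first, then σ
1 →τ 2 →σ 3
2 →τ 4 →σ 5
3 →τ 1 →σ 1
4 →τ 3 →σ 2
5 →τ 5 →σ 4

σ∘τ = [3 5 1 2 4]


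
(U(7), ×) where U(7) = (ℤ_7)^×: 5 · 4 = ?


Operation: multiplication mod 7
5 · 4 = (a × b) mod 7 with a = 5, b = 4

5 · 4 = 6


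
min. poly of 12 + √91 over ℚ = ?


Let α = 12 + √91. Then α - 12 = √91, so (α - 12)² = 91, giving α² - 24α + 53 = 0. Degree 2 and α ∉ ℚ, so this is the minimal polynomial.

Minimal polynomial: x² - 24x + 53


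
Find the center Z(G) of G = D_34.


Z(G) = {g ∈ G | gx = xg for all x ∈ G}
For even n, Z(D_n) = {e, r^(n/2)}: the 180° rotation r^17 commutes with every reflection and rotation

Z(D_34) = {e, r^17}


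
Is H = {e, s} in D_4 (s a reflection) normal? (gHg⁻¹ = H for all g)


H = {e, s} in D_4 (s a reflection)
r·s·r⁻¹ = sr⁻² ≠ s for n ≥ 3, so {e, s} is not closed under conjugation

No, not a normal subgroup


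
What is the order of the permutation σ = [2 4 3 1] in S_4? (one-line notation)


Cycle decomposition: (1 2 4)
Cycle lengths: 3
Order = lcm(3) = 3

ord(σ) = 3


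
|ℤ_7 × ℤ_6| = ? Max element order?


|ℤ_7 × ℤ_6| = 7 × 6 = 42
Max element order = lcm(7,6) = 42
Cyclic? Yes (gcd=1)

|ℤ_7×ℤ_6| = 42, max element order = 42


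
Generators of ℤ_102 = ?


g generates ℤ_n iff gcd(g,n) = 1
Prime factors of 102: 2, 3, 17
Generators are g ∈ {1,...,101} not divisible by any of these primes.
Generators: {1, 5, 7, 11, 13, 19, 23, 25, 29, 31, 35, 37, 41, 43, 47, 49, 53, 55, 59, 61, 65, 67, 71, 73, 77, 79, 83, 89, 91, 95, 97, 101}
Number of generators = φ(102) = 32

Generators of ℤ_102 = {1, 5, 7, 11, 13, 19, 23, 25, 29, 31, 35, 37, 41, 43, 47, 49, 53, 55, 59, 61, 65, 67, 71, 73, 77, 79, 83, 89, 91, 95, 97, 101}


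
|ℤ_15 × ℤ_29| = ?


|A × B| = |A| · |B|
|ℤ_15 × ℤ_29| = 15 × 29 = 435

|ℤ_15 × ℤ_29| = 435


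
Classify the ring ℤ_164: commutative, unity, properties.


ℤ_164 is a commutative ring with unity 1; 164 = 2×82 is composite, so 2·82 ≡ 0 gives zero divisors (not an integral domain)
Commutative: Yes
Integral domain: No
Has unity: Yes

ℤ_164: Commutative=Yes, Unity=Yes


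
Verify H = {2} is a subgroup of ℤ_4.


Subgroup test for H = {2} in (ℤ_4, +):
(1) 0 ∈ H? No
(2) Closure: for all a,b ∈ H, (a+b) mod 4 ∈ H? No  [counterexample: 2 + 2 = 0 ∉ H]
(3) Inverses: for all a ∈ H, -a mod 4 ∈ H? Yes

No, H is not a subgroup of ℤ_4


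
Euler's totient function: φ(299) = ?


Factor n: 299 = 13 × 23
φ(n) = n · ∏(1 - 1/p) over distinct primes p | n
φ(299) = 299 · (1 - 1/13) · (1 - 1/23) = 264

φ(299) = 264


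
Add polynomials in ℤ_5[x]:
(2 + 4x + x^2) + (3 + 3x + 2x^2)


Add coefficients mod 5:
x^0: 2 + 3 = 0 (mod 5)
x^1: 4 + 3 = 2 (mod 5)
x^2: 1 + 2 = 3 (mod 5)
Result: 2x + 3x^2

f + g = 2x + 3x^2


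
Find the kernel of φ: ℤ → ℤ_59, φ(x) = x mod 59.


Kernel = preimage of identity
ker(φ) = {x ∈ ℤ : x ≡ 0 (mod 59)} = 59ℤ = {0, ±59, ±118, ...}

ker(φ) = 59ℤ


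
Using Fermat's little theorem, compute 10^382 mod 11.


Fermat's little theorem: if p is prime and gcd(a,p)=1, then a^(p-1) ≡ 1 (mod p)
p = 11 is prime, gcd(10,11) = 1
Reduce exponent: 382 mod 10 = 2
So 10^382 ≡ 10^2 (mod 11)
10^2 mod 11 = 1

10^382 ≡ 1 (mod 11)


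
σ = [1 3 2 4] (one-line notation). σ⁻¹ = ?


To find σ⁻¹, swap domain and range:
σ(1) = 1 → σ⁻¹(1) = 1
σ(2) = 3 → σ⁻¹(3) = 2
σ(3) = 2 → σ⁻¹(2) = 3
σ(4) = 4 → σ⁻¹(4) = 4

σ⁻¹ = [1 3 2 4]


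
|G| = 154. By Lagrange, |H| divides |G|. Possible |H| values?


Lagrange's theorem: |H| divides |G|
|G| = 154
Divisors of 154: 1, 2, 7, 11, 14, 22, 77, 154

Possible subgroup orders: {1, 2, 7, 11, 14, 22, 77, 154}


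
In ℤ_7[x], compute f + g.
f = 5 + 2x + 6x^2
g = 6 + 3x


Add coefficients mod 7:
x^0: 5 + 6 = 4 (mod 7)
x^1: 2 + 3 = 5 (mod 7)
x^2: 6 + 0 = 6 (mod 7)
Result: 4 + 5x + 6x^2

f + g = 4 + 5x + 6x^2


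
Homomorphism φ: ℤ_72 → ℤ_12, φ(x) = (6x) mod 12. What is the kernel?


Kernel = preimage of identity
ker(φ) = {x ∈ ℤ_72 : 6x ≡ 0 (mod 12)}. Since 12 | 72, φ is well-defined. The kernel is the cyclic subgroup ⟨2⟩ of ℤ_72 (order 36), i.e. {0, 2, 4, 6, 8, 10, 12, 14, 16, 18, 20, 22, 24, 26, 28, 30, 32, 34, 36, 38, 40, 42, 44, 46, 48, 50, 52, 54, 56, 58, 60, 62, 64, 66, 68, 70}

ker(φ) = {0, 2, 4, 6, 8, 10, 12, 14, 16, 18, 20, 22, 24, 26, 28, 30, 32, 34, 36, 38, 40, 42, 44, 46, 48, 50, 52, 54, 56, 58, 60, 62, 64, 66, 68, 70}


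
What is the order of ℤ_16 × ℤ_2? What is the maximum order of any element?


|ℤ_16 × ℤ_2| = 16 × 2 = 32
Max element order = lcm(16,2) = 16
Cyclic? No (gcd=2)

|ℤ_16×ℤ_2| = 32, max element order = 16


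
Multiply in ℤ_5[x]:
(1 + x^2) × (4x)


Expand and collect like terms; reduce coefficients mod 5:
x^0: 1·0 = 0 ≡ 0 (mod 5)
x^1: 1·4 + 0·0 = 4 ≡ 4 (mod 5)
x^2: 0·4 + 1·0 = 0 ≡ 0 (mod 5)
x^3: 1·4 = 4 ≡ 4 (mod 5)
Result: 4x + 4x^3

f · g = 4x + 4x^3


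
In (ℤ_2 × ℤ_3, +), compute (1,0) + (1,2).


Operation: componentwise addition mod (2, 3)
(1,0) + (1,2) = ((a₁+b₁) mod 2, (a₂+b₂) mod 3) with a = (1,0), b = (1,2)

(1,0) + (1,2) = (0,2)


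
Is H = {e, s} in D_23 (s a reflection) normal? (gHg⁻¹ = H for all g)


H = {e, s} in D_23 (s a reflection)
r·s·r⁻¹ = sr⁻² ≠ s for n ≥ 3, so {e, s} is not closed under conjugation

No, not a normal subgroup


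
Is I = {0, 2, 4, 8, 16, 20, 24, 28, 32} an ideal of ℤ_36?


Check ideal conditions for I = {0, 2, 4, 8, 16, 20, 24, 28, 32} in ℤ_36:
(1) I is an additive subgroup? No
(2) For r ∈ ℤ_36 and a ∈ I: r·a ∈ I? No  [counterexample: r=2, a=24, r·a mod 36 = 12 ∉ I]

No, I is not an ideal of ℤ_36


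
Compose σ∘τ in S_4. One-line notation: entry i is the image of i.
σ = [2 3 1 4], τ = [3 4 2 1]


σ∘τ: apply τ first, then σ
1 →τ 3 →σ 1
2 →τ 4 →σ 4
3 →τ 2 →σ 3
4 →τ 1 →σ 2

σ∘τ = [1 4 3 2]


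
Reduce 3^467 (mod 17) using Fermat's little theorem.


Fermat's little theorem: if p is prime and gcd(a,p)=1, then a^(p-1) ≡ 1 (mod p)
p = 17 is prime, gcd(3,17) = 1
Reduce exponent: 467 mod 16 = 3
So 3^467 ≡ 3^3 (mod 17)
3^3 mod 17 = 10

3^467 ≡ 10 (mod 17)


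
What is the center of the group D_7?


Z(G) = {g ∈ G | gx = xg for all x ∈ G}
For odd n, Z(D_n) = {e}: no nontrivial rotation commutes with all reflections

Z(D_7) = {e}


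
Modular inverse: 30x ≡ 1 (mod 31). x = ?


Use the extended Euclidean algorithm to write 1 = 30·s + 31·t; then s mod 31 is the inverse.
Euclidean algorithm:
  30 = 0·31 + 30
  31 = 1·30 + 1
  30 = 30·1 + 0
gcd(30,31) = 1
Back-substitution gives: 30·(-1) + 31·(1) = 1
So 30⁻¹ ≡ -1 ≡ 30 (mod 31)
Check: 30 × 30 = 900 ≡ 1 (mod 31) ✓

30⁻¹ ≡ 30 (mod 31)


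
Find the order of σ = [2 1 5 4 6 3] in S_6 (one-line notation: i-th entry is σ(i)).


Cycle decomposition: (1 2) (3 5 6)
Cycle lengths: 2, 3
Order = lcm(2, 3) = 6

ord(σ) = 6


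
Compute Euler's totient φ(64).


Factor n: 64 = 2^6
φ(n) = n · ∏(1 - 1/p) over distinct primes p | n
φ(64) = 64 · (1 - 1/2) = 32

φ(64) = 32


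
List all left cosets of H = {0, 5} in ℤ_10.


H = {0, 5}, |H| = 2
Number of cosets = |G|/|H| = 10/2 = 5
0 + H = {0, 5}
1 + H = {1, 6}
2 + H = {2, 7}
3 + H = {3, 8}
4 + H = {4, 9}

Cosets: 0+H={0,5}; 1+H={1,6}; 2+H={2,7}; 3+H={3,8}; 4+H={4,9}


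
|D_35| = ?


|D_n| = 2n (n rotations and n reflections)
|D_35| = 2×35 = 70

|D_35| = 70


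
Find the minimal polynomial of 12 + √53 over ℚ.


Let α = 12 + √53. Then α - 12 = √53, so (α - 12)² = 53, giving α² - 24α + 91 = 0. Degree 2 and α ∉ ℚ, so this is the minimal polynomial.

Minimal polynomial: x² - 24x + 91


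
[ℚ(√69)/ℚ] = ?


√69 has minimal polynomial x² - 69 (irreducible over ℚ since 69 is squarefree)

[ℚ(√69)/ℚ] = 2


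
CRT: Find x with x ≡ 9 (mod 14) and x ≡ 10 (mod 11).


m₁ = 14, m₂ = 11, gcd = 1, so CRT applies. M = m₁·m₂ = 154
Let M₁ = M/m₁ = 11, M₂ = M/m₂ = 14
Find y₁ ≡ M₁⁻¹ (mod m₁): 11⁻¹ ≡ 9 (mod 14)
Find y₂ ≡ M₂⁻¹ (mod m₂): 14⁻¹ ≡ 4 (mod 11)
x = a₁·M₁·y₁ + a₂·M₂·y₂ = 9·11·9 + 10·14·4 = 1451
Reduce mod 154: x ≡ 65
Check: 65 mod 14 = 9 ✓, 65 mod 11 = 10 ✓

x ≡ 65 (mod 154)


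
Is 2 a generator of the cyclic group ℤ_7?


g generates ℤ_n iff gcd(g, n) = 1
gcd(2, 7) = 1
Since gcd = 1, 2 is a generator.

Yes, 2 generates ℤ_7


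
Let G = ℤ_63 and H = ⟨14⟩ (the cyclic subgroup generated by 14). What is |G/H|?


|⟨14⟩| = n / gcd(14, 63) = 63 / 7 = 9
H is normal (ℤ_63 is abelian).
|G/H| = |G| / |H| = 63 / 9 = 7

|G/H| = 7
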